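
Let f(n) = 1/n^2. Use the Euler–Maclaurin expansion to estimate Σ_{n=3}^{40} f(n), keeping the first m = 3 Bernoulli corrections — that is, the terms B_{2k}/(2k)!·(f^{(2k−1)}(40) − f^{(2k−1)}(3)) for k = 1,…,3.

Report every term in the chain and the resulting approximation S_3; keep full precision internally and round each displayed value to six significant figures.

S_3 ≈ 0.370245

∫_3^40 1/x^2 dx evaluates to 0.308333.
½[f(3) + f(40)] = ½[0.111111 + 0.000625000] = 0.0558681.
So far: 0.364201.
Order-1 term: 1/12 · (-3.12500e-05 − (-0.0740741)) = 0.00617024.
Partial sum through k=1: 0.370372.
Order-2 term: −1/720 · (-2.34375e-07 − (-0.0987654)) = -0.000137174.
Partial sum through k=2: 0.370234.
Order-3 term: 1/30240 · (-4.39453e-09 − (-0.329218)) = 1.08868e-05.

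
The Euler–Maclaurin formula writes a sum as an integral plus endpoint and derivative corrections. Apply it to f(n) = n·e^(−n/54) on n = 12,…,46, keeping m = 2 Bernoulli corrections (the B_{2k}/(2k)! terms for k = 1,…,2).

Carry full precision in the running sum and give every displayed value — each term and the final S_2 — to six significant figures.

S_2 ≈ 564.628

∫_12^46 x·e^(−x/54) dx evaluates to 550.058.
Endpoint term: (f(12) + f(46))/2 = (9.60885 + 19.6247)/2 = 14.6168.
Running total after boundary: 564.674.
k=1: B_{2}/(2)! × [f^{(1)}(46) − f^{(1)}(12)] = 1/12 × (0.0632036 − 0.622796) = -0.0466327.
Partial sum through k=1: 564.628.
k=2: B_{4}/(4)! × [f^{(3)}(46) − f^{(3)}(12)] = −1/720 × (0.000314284 − 0.000762781) = 6.22913e-07.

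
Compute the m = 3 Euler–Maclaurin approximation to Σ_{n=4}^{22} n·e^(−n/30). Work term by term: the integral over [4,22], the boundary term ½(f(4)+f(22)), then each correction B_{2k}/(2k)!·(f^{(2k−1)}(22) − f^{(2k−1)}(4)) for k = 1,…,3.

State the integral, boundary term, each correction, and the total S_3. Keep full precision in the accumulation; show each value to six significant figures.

S_3 ≈ 150.382

The integral term ∫_4^22 x·e^(−x/30) dx = 143.401.
½[f(4) + f(22)] = ½[3.50069 + 10.5667] = 7.03370.
Integral + boundary = 150.434.
k=1: B_{2}/(2)! × [f^{(1)}(22) − f^{(1)}(4)] = 1/12 × (0.128081 − 0.758484) = -0.0525335.
Partial sum through k=1: 150.382.
k=2: B_{4}/(4)! × [f^{(3)}(22) − f^{(3)}(4)] = −1/720 × (0.00120966 − 0.00278759) = 2.19157e-06.
Partial sum through k=2: 150.382.
k=3: B_{6}/(6)! × [f^{(5)}(22) − f^{(5)}(4)] = 1/30240 × (2.53000e-06 − 5.25824e-06) = -9.02196e-11.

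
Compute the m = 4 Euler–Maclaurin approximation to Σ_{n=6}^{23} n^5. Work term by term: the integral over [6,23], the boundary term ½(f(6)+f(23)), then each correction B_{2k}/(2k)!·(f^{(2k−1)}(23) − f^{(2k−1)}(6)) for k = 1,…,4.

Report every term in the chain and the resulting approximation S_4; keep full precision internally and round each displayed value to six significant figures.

∫_6^23 x^5 dx evaluates to 2.46649e+07.
½[f(6) + f(23)] = ½[7776.00 + 6.43634e+06] = 3.22206e+06.
Running total after boundary: 2.78869e+07.
Order-1 term: 1/12 · (1.39920e+06 − 6480.00) = 116060.
After k=1: 2.80030e+07.
Order-2 term: −1/720 · (31740.0 − 2160.00) = -41.0833.
After k=2: 2.80030e+07.
Order-3 term: 1/30240 · (120.000 − 120.000) = 0.00000.
After k=3: 2.80030e+07.
Order-4 term: −1/1209600 · (0.00000 − 0.00000) = 0.00000.

S_4 ≈ 2.80030e+07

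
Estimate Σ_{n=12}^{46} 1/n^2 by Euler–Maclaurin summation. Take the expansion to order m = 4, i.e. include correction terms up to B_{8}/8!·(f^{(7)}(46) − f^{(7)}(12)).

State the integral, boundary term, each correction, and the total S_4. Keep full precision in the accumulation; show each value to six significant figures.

S_4 ≈ 0.0653973

Integral: ∫_12^46 1/x^2 dx = 0.0615942.
Boundary: ½(f(12) + f(46)) = ½(0.00694444 + 0.000472590) = 0.00370852.
Integral + boundary = 0.0653027.
Correction k=1: B_{2}/2! · (f^{(1)}(46) − f^{(1)}(12)) = 1/12 · (-2.05474e-05 − (-0.00115741)) = 9.47383e-05.
Partial sum through k=1: 0.0653975.
Correction k=2: B_{4}/4! · (f^{(3)}(46) − f^{(3)}(12)) = −1/720 · (-1.16526e-07 − (-9.64506e-05)) = -1.33797e-07.
Partial sum through k=2: 0.0653973.
Correction k=3: B_{6}/6! · (f^{(5)}(46) − f^{(5)}(12)) = 1/30240 · (-1.65207e-09 − (-2.00939e-05)) = 6.64425e-10.
Partial sum through k=3: 0.0653973.
Correction k=4: B_{8}/8! · (f^{(7)}(46) − f^{(7)}(12)) = −1/1209600 · (-4.37220e-11 − (-7.81429e-06)) = -6.46019e-12.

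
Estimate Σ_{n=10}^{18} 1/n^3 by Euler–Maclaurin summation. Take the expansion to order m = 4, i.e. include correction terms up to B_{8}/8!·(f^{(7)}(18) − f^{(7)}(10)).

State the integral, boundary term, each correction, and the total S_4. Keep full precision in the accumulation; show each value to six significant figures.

S_4 ≈ 0.00406506

∫_10^18 1/x^3 dx evaluates to 0.00345679.
Endpoint term: (f(10) + f(18))/2 = (0.00100000 + 0.000171468)/2 = 0.000585734.
So far: 0.00404252.
Order-1 term: 1/12 · (-2.85780e-05 − (-0.000300000)) = 2.26185e-05.
Partial sum through k=1: 0.00406514.
Order-2 term: −1/720 · (-1.76407e-06 − (-6.00000e-05)) = -8.08832e-08.
Partial sum through k=2: 0.00406506.
Order-3 term: 1/30240 · (-2.28676e-07 − (-2.52000e-05)) = 8.25771e-10.
Partial sum through k=3: 0.00406506.
Order-4 term: −1/1209600 · (-5.08169e-08 − (-1.81440e-05)) = -1.49580e-11.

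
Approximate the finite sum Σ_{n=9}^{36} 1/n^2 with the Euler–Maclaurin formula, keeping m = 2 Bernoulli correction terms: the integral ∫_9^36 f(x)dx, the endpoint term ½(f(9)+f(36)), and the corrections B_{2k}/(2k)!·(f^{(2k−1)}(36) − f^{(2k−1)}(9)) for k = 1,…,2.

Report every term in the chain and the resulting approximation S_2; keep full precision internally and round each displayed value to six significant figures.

The integral term ∫_9^36 1/x^2 dx = 0.0833333.
Boundary: ½(f(9) + f(36)) = ½(0.0123457 + 0.000771605) = 0.00655864.
Integral + boundary = 0.0898920.
k=1: B_{2}/(2)! × [f^{(1)}(36) − f^{(1)}(9)] = 1/12 × (-4.28669e-05 − (-0.00274348)) = 0.000225051.
Partial sum through k=1: 0.0901170.
k=2: B_{4}/(4)! × [f^{(3)}(36) − f^{(3)}(9)] = −1/720 × (-3.96916e-07 − (-0.000406442)) = -5.63952e-07.

S_2 ≈ 0.0901165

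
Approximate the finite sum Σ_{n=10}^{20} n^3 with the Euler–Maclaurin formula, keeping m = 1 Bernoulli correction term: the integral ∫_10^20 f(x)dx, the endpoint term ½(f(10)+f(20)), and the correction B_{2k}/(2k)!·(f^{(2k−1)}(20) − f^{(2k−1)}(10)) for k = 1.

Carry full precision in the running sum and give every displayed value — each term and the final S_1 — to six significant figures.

S_1 ≈ 42075.0

The integral term ∫_10^20 x^3 dx = 37500.0.
Boundary: ½(f(10) + f(20)) = ½(1000.00 + 8000.00) = 4500.00.
Running total after boundary: 42000.0.
k=1: B_{2}/(2)! × [f^{(1)}(20) − f^{(1)}(10)] = 1/12 × (1200.00 − 300.000) = 75.0000.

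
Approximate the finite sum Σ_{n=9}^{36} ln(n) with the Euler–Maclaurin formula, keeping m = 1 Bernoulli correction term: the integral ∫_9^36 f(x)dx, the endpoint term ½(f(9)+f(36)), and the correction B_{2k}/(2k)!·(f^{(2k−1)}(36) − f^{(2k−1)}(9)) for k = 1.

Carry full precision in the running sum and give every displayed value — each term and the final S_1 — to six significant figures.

The integral term ∫_9^36 ln(x) dx = 82.2317.
Endpoint term: (f(9) + f(36))/2 = (2.19722 + 3.58352)/2 = 2.89037.
So far: 85.1220.
Order-1 term: 1/12 · (0.0277778 − 0.111111) = -0.00694444.

S_1 ≈ 85.1151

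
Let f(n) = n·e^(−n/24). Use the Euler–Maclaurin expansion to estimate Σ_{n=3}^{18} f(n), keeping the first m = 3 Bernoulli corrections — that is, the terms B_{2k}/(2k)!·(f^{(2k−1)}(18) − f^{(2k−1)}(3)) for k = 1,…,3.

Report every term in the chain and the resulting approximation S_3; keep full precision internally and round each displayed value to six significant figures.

Integral: ∫_3^18 x·e^(−x/24) dx = 95.7125.
Endpoint term: (f(3) + f(18))/2 = (2.64749 + 8.50260)/2 = 5.57504.
So far: 101.288.
k=1: B_{2}/(2)! × [f^{(1)}(18) − f^{(1)}(3)] = 1/12 × (0.118092 − 0.772185) = -0.0545078.
Running total after k=1: 101.233.
k=2: B_{4}/(4)! × [f^{(3)}(18) − f^{(3)}(3)] = −1/720 × (0.00184518 − 0.00440482) = 3.55506e-06.
Running total after k=2: 101.233.
k=3: B_{6}/(6)! × [f^{(5)}(18) − f^{(5)}(3)] = 1/30240 × (6.05094e-06 − 1.29671e-05) = -2.28709e-10.

S_3 ≈ 101.233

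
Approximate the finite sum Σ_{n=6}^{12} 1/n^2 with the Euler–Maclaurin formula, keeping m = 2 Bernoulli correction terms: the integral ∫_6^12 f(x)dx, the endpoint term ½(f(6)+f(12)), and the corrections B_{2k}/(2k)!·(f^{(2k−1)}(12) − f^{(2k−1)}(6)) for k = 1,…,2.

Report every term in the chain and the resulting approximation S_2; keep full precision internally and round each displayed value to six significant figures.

The integral term ∫_6^12 1/x^2 dx = 0.0833333.
Endpoint term: (f(6) + f(12))/2 = (0.0277778 + 0.00694444)/2 = 0.0173611.
Integral + boundary = 0.100694.
k=1: B_{2}/(2)! × [f^{(1)}(12) − f^{(1)}(6)] = 1/12 × (-0.00115741 − (-0.00925926)) = 0.000675154.
Partial sum through k=1: 0.101370.
k=2: B_{4}/(4)! × [f^{(3)}(12) − f^{(3)}(6)] = −1/720 × (-9.64506e-05 − (-0.00308642)) = -4.15273e-06.

S_2 ≈ 0.101365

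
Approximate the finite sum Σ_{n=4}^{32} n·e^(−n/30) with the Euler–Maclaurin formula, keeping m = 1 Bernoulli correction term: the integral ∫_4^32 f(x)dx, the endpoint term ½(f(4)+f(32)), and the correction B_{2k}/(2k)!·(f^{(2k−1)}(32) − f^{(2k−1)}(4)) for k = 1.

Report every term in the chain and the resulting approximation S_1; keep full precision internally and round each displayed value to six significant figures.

S_1 ≈ 259.742

The integral term ∫_4^32 x·e^(−x/30) dx = 252.551.
Boundary: ½(f(4) + f(32)) = ½(3.50069 + 11.0129) = 7.25681.
Running total after boundary: 259.808.
k=1: B_{2}/(2)! × [f^{(1)}(32) − f^{(1)}(4)] = 1/12 × (-0.0229436 − 0.758484) = -0.0651189.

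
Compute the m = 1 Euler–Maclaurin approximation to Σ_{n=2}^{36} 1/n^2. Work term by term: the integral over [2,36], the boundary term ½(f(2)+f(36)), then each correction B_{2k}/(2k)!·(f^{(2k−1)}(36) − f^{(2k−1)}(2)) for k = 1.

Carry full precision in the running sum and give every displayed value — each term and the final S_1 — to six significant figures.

S_1 ≈ 0.618438

Integral: ∫_2^36 1/x^2 dx = 0.472222.
½[f(2) + f(36)] = ½[0.250000 + 0.000771605] = 0.125386.
Running total after boundary: 0.597608.
Correction k=1: B_{2}/2! · (f^{(1)}(36) − f^{(1)}(2)) = 1/12 · (-4.28669e-05 − (-0.250000)) = 0.0208298.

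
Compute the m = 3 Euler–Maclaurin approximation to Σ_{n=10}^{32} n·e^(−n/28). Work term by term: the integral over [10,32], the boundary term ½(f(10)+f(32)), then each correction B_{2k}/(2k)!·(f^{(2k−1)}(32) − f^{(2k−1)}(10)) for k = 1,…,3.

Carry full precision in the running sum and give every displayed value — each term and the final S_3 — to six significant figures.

S_3 ≈ 217.248

Integral: ∫_10^32 x·e^(−x/28) dx = 208.689.
Endpoint term: (f(10) + f(32))/2 = (6.99673 + 10.2050)/2 = 8.60087.
Integral + boundary = 217.289.
k=1: B_{2}/(2)! × [f^{(1)}(32) − f^{(1)}(10)] = 1/12 × (-0.0455581 − 0.449789) = -0.0412790.
Running total after k=1: 217.248.
k=2: B_{4}/(4)! × [f^{(3)}(32) − f^{(3)}(10)] = −1/720 × (0.000755427 − 0.00235859) = 2.22661e-06.
Running total after k=2: 217.248.
k=3: B_{6}/(6)! × [f^{(5)}(32) − f^{(5)}(10)] = 1/30240 × (2.00123e-06 − 5.28504e-06) = -1.08591e-10.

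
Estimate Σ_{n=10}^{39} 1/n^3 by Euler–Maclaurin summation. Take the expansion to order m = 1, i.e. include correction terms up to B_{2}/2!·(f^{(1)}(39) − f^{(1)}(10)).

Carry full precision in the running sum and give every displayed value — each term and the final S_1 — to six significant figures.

∫_10^39 1/x^3 dx evaluates to 0.00467127.
½[f(10) + f(39)] = ½[0.00100000 + 1.68580e-05] = 0.000508429.
Integral + boundary = 0.00517970.
Correction k=1: B_{2}/2! · (f^{(1)}(39) − f^{(1)}(10)) = 1/12 · (-1.29677e-06 − (-0.000300000)) = 2.48919e-05.

S_1 ≈ 0.00520459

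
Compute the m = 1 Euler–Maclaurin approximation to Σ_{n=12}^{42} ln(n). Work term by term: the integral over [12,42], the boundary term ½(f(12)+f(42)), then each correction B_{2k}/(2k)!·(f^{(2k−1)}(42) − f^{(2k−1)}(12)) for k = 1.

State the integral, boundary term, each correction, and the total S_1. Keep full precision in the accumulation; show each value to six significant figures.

Integral: ∫_12^42 ln(x) dx = 97.1632.
Endpoint term: (f(12) + f(42))/2 = (2.48491 + 3.73767)/2 = 3.11129.
Integral + boundary = 100.275.
k=1: B_{2}/(2)! × [f^{(1)}(42) − f^{(1)}(12)] = 1/12 × (0.0238095 − 0.0833333) = -0.00496032.

S_1 ≈ 100.270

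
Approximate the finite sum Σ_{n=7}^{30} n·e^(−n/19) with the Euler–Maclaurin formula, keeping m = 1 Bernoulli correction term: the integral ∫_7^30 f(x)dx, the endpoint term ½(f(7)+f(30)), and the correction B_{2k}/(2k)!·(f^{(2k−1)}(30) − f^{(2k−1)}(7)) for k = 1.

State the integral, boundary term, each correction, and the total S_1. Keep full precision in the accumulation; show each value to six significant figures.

The integral term ∫_7^30 x·e^(−x/19) dx = 149.797.
½[f(7) + f(30)] = ½[4.84278 + 6.18576] = 5.51427.
Running total after boundary: 155.311.
Correction k=1: B_{2}/2! · (f^{(1)}(30) − f^{(1)}(7)) = 1/12 · (-0.119374 − 0.436943) = -0.0463597.

S_1 ≈ 155.265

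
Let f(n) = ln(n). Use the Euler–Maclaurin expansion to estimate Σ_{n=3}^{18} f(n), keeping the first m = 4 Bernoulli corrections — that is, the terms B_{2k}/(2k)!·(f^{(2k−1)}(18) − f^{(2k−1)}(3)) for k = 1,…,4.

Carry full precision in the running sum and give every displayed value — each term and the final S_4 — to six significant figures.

∫_3^18 ln(x) dx evaluates to 33.7309.
Boundary: ½(f(3) + f(18)) = ½(1.09861 + 2.89037) = 1.99449.
Running total after boundary: 35.7253.
Order-1 term: 1/12 · (0.0555556 − 0.333333) = -0.0231481.
Partial sum through k=1: 35.7022.
Order-2 term: −1/720 · (0.000342936 − 0.0740741) = 0.000102404.
Partial sum through k=2: 35.7023.
Order-3 term: 1/30240 · (1.27013e-05 − 0.0987654) = -3.26563e-06.
Partial sum through k=3: 35.7023.
Order-4 term: −1/1209600 · (1.17605e-06 − 0.329218) = 2.72170e-07.

S_4 ≈ 35.7023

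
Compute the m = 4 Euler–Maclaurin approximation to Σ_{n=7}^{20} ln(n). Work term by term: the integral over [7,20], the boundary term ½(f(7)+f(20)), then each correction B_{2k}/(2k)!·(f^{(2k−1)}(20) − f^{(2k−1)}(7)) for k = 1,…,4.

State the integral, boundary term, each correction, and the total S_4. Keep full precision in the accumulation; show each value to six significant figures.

∫_7^20 ln(x) dx evaluates to 33.2933.
Endpoint term: (f(7) + f(20))/2 = (1.94591 + 2.99573)/2 = 2.47082.
So far: 35.7641.
Order-1 term: 1/12 · (0.0500000 − 0.142857) = -0.00773810.
Running total after k=1: 35.7564.
Order-2 term: −1/720 · (0.000250000 − 0.00583090) = 7.75126e-06.
Running total after k=2: 35.7564.
Order-3 term: 1/30240 · (7.50000e-06 − 0.00142798) = -4.69734e-08.
Running total after k=3: 35.7564.
Order-4 term: −1/1209600 · (5.62500e-07 − 0.000874271) = 7.22312e-10.

S_4 ≈ 35.7564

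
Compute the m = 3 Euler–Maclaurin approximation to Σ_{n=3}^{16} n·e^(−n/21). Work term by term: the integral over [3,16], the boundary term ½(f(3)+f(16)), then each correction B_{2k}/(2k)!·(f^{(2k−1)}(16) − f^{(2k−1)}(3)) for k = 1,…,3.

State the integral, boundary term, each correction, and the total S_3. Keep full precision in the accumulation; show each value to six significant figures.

∫_3^16 x·e^(−x/21) dx evaluates to 74.2211.
Boundary: ½(f(3) + f(16)) = ½(2.60063 + 7.46842) = 5.03453.
Running total after boundary: 79.2557.
k=1: B_{2}/(2)! × [f^{(1)}(16) − f^{(1)}(3)] = 1/12 × (0.111137 − 0.743038) = -0.0526584.
After k=1: 79.2030.
k=2: B_{4}/(4)! × [f^{(3)}(16) − f^{(3)}(3)] = −1/720 × (0.00236891 − 0.00561631) = 4.51028e-06.
After k=2: 79.2030.
k=3: B_{6}/(6)! × [f^{(5)}(16) − f^{(5)}(3)] = 1/30240 × (1.01719e-05 − 2.16502e-05) = -3.79573e-10.

S_3 ≈ 79.2030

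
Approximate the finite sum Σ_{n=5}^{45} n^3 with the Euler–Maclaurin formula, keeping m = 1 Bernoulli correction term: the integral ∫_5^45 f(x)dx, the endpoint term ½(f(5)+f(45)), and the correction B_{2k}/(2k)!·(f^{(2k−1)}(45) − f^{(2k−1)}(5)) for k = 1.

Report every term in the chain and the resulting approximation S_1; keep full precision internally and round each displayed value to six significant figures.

S_1 ≈ 1.07112e+06

Integral: ∫_5^45 x^3 dx = 1.02500e+06.
Boundary: ½(f(5) + f(45)) = ½(125.000 + 91125.0) = 45625.0.
So far: 1.07062e+06.
Order-1 term: 1/12 · (6075.00 − 75.0000) = 500.000.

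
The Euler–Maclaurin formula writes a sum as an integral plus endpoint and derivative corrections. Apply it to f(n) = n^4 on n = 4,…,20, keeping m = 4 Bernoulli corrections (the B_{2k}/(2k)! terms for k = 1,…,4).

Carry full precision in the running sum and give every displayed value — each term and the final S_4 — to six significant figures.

S_4 ≈ 722568

∫_4^20 x^4 dx evaluates to 639795.
½[f(4) + f(20)] = ½[256.000 + 160000] = 80128.0.
Integral + boundary = 719923.
Correction k=1: B_{2}/2! · (f^{(1)}(20) − f^{(1)}(4)) = 1/12 · (32000.0 − 256.000) = 2645.33.
Partial sum through k=1: 722569.
Correction k=2: B_{4}/4! · (f^{(3)}(20) − f^{(3)}(4)) = −1/720 · (480.000 − 96.0000) = -0.533333.
Partial sum through k=2: 722568.
Correction k=3: B_{6}/6! · (f^{(5)}(20) − f^{(5)}(4)) = 1/30240 · (0.00000 − 0.00000) = 0.00000.
Partial sum through k=3: 722568.
Correction k=4: B_{8}/8! · (f^{(7)}(20) − f^{(7)}(4)) = −1/1209600 · (0.00000 − 0.00000) = 0.00000.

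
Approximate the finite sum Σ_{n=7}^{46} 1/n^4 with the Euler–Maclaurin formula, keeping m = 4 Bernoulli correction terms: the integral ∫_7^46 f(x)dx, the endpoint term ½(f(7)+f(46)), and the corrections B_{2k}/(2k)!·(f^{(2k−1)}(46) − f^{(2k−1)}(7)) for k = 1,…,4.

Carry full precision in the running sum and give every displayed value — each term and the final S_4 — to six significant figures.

S_4 ≈ 0.00119639

∫_7^46 1/x^4 dx evaluates to 0.000968393.
Boundary: ½(f(7) + f(46)) = ½(0.000416493 + 2.23341e-07) = 0.000208358.
So far: 0.00117675.
Correction k=1: B_{2}/2! · (f^{(1)}(46) − f^{(1)}(7)) = 1/12 · (-1.94210e-08 − (-0.000237996)) = 1.98314e-05.
Partial sum through k=1: 0.00119658.
Correction k=2: B_{4}/4! · (f^{(3)}(46) − f^{(3)}(7)) = −1/720 · (-2.75345e-10 − (-0.000145712)) = -2.02377e-07.
Partial sum through k=2: 0.00119638.
Correction k=3: B_{6}/6! · (f^{(5)}(46) − f^{(5)}(7)) = 1/30240 · (-7.28700e-12 − (-0.000166528)) = 5.50687e-09.
Partial sum through k=3: 0.00119639.
Correction k=4: B_{8}/8! · (f^{(7)}(46) − f^{(7)}(7)) = −1/1209600 · (-3.09939e-13 − (-0.000305868)) = -2.52867e-10.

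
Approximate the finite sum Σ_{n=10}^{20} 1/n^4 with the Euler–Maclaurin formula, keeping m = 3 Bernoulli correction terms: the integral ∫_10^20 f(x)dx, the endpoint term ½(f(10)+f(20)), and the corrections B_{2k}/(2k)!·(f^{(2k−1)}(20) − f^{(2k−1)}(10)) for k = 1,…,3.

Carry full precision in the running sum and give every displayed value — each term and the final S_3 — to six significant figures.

S_3 ≈ 0.000348005

The integral term ∫_10^20 1/x^4 dx = 0.000291667.
Endpoint term: (f(10) + f(20))/2 = (0.000100000 + 6.25000e-06)/2 = 5.31250e-05.
So far: 0.000344792.
Order-1 term: 1/12 · (-1.25000e-06 − (-4.00000e-05)) = 3.22917e-06.
Partial sum through k=1: 0.000348021.
Order-2 term: −1/720 · (-9.37500e-08 − (-1.20000e-05)) = -1.65365e-08.
Partial sum through k=2: 0.000348004.
Order-3 term: 1/30240 · (-1.31250e-08 − (-6.72000e-06)) = 2.21788e-10.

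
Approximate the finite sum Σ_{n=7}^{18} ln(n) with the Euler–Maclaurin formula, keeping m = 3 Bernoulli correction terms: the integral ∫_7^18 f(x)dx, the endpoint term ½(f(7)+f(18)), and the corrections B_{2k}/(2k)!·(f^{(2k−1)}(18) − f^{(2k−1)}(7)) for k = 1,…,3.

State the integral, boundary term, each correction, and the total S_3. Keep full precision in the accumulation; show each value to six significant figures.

S_3 ≈ 29.8162

∫_7^18 ln(x) dx evaluates to 27.4053.
Endpoint term: (f(7) + f(18))/2 = (1.94591 + 2.89037)/2 = 2.41814.
So far: 29.8235.
Order-1 term: 1/12 · (0.0555556 − 0.142857) = -0.00727513.
Partial sum through k=1: 29.8162.
Order-2 term: −1/720 · (0.000342936 − 0.00583090) = 7.62218e-06.
Partial sum through k=2: 29.8162.
Order-3 term: 1/30240 · (1.27013e-05 − 0.00142798) = -4.68014e-08.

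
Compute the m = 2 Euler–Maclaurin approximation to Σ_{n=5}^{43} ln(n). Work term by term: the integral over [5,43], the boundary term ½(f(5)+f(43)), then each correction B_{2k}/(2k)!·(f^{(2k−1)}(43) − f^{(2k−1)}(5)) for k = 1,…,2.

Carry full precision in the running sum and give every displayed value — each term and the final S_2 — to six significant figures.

Integral: ∫_5^43 ln(x) dx = 115.684.
Endpoint term: (f(5) + f(43))/2 = (1.60944 + 3.76120)/2 = 2.68532.
So far: 118.370.
k=1: B_{2}/(2)! × [f^{(1)}(43) − f^{(1)}(5)] = 1/12 × (0.0232558 − 0.200000) = -0.0147287.
Partial sum through k=1: 118.355.
k=2: B_{4}/(4)! × [f^{(3)}(43) − f^{(3)}(5)] = −1/720 × (2.51550e-05 − 0.0160000) = 2.21873e-05.

S_2 ≈ 118.355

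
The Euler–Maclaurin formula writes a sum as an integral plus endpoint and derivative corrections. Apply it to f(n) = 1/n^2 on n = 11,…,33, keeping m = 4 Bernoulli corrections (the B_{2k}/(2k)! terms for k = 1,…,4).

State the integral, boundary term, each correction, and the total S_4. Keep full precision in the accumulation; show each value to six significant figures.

S_4 ≈ 0.0653178

Integral: ∫_11^33 1/x^2 dx = 0.0606061.
½[f(11) + f(33)] = ½[0.00826446 + 0.000918274] = 0.00459137.
So far: 0.0651974.
k=1: B_{2}/(2)! × [f^{(1)}(33) − f^{(1)}(11)] = 1/12 × (-5.56529e-05 − (-0.00150263)) = 0.000120581.
Running total after k=1: 0.0653180.
k=2: B_{4}/(4)! × [f^{(3)}(33) − f^{(3)}(11)] = −1/720 × (-6.13256e-07 − (-0.000149021)) = -2.06122e-07.
Running total after k=2: 0.0653178.
k=3: B_{6}/(6)! × [f^{(5)}(33) − f^{(5)}(11)] = 1/30240 × (-1.68941e-08 − (-3.69474e-05)) = 1.22125e-09.
Running total after k=3: 0.0653178.
k=4: B_{8}/(8)! × [f^{(7)}(33) − f^{(7)}(11)] = −1/1209600 × (-8.68750e-10 − (-1.70996e-05)) = -1.41359e-11.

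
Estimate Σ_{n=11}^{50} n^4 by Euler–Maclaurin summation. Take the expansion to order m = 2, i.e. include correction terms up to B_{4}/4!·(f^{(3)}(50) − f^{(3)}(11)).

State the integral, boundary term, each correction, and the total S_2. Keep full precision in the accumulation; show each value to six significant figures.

S_2 ≈ 6.56413e+07

Integral: ∫_11^50 x^4 dx = 6.24678e+07.
Endpoint term: (f(11) + f(50))/2 = (14641.0 + 6.25000e+06)/2 = 3.13232e+06.
So far: 6.56001e+07.
Order-1 term: 1/12 · (500000 − 5324.00) = 41223.0.
Partial sum through k=1: 6.56413e+07.
Order-2 term: −1/720 · (1200.00 − 264.000) = -1.30000.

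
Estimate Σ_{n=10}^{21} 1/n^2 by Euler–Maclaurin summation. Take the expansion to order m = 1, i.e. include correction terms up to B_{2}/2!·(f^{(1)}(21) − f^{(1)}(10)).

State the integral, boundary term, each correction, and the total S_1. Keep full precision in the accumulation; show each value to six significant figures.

∫_10^21 1/x^2 dx evaluates to 0.0523810.
½[f(10) + f(21)] = ½[0.0100000 + 0.00226757] = 0.00613379.
So far: 0.0585147.
Correction k=1: B_{2}/2! · (f^{(1)}(21) − f^{(1)}(10)) = 1/12 · (-0.000215959 − (-0.00200000)) = 0.000148670.

S_1 ≈ 0.0586634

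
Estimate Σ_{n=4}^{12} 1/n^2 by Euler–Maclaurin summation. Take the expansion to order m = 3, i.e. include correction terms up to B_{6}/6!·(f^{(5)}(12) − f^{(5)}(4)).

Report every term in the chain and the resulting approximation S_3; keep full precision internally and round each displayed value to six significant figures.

The integral term ∫_4^12 1/x^2 dx = 0.166667.
Endpoint term: (f(4) + f(12))/2 = (0.0625000 + 0.00694444)/2 = 0.0347222.
So far: 0.201389.
k=1: B_{2}/(2)! × [f^{(1)}(12) − f^{(1)}(4)] = 1/12 × (-0.00115741 − (-0.0312500)) = 0.00250772.
After k=1: 0.203897.
k=2: B_{4}/(4)! × [f^{(3)}(12) − f^{(3)}(4)] = −1/720 × (-9.64506e-05 − (-0.0234375)) = -3.24181e-05.
After k=2: 0.203864.
k=3: B_{6}/(6)! × [f^{(5)}(12) − f^{(5)}(4)] = 1/30240 × (-2.00939e-05 − (-0.0439453)) = 1.45255e-06.

S_3 ≈ 0.203866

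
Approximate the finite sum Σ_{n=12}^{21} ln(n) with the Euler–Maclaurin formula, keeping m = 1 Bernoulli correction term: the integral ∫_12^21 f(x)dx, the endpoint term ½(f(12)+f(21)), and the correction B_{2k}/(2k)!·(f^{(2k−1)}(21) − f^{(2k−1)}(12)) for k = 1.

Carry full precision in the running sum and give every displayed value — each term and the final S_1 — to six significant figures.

The integral term ∫_12^21 ln(x) dx = 25.1161.
Boundary: ½(f(12) + f(21)) = ½(2.48491 + 3.04452) = 2.76471.
So far: 27.8808.
Order-1 term: 1/12 · (0.0476190 − 0.0833333) = -0.00297619.

S_1 ≈ 27.8778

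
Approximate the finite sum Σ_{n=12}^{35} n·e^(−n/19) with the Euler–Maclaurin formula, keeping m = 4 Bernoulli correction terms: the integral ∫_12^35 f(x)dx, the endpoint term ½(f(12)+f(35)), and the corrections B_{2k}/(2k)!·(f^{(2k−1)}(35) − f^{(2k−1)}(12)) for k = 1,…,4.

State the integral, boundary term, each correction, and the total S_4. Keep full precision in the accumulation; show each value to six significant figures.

∫_12^35 x·e^(−x/19) dx evaluates to 150.598.
Endpoint term: (f(12) + f(35))/2 = (6.38102 + 5.54692)/2 = 5.96397.
Running total after boundary: 156.562.
k=1: B_{2}/(2)! × [f^{(1)}(35) − f^{(1)}(12)] = 1/12 × (-0.133460 − 0.195908) = -0.0274473.
Partial sum through k=1: 156.534.
k=2: B_{4}/(4)! × [f^{(3)}(35) − f^{(3)}(12)] = −1/720 × (0.000508330 − 0.00348867) = 4.13937e-06.
Partial sum through k=2: 156.534.
k=3: B_{6}/(6)! × [f^{(5)}(35) − f^{(5)}(12)] = 1/30240 × (3.84032e-06 − 1.78246e-05) = -4.62442e-10.
Partial sum through k=3: 156.534.
k=4: B_{8}/(8)! × [f^{(7)}(35) − f^{(7)}(12)] = −1/1209600 × (1.73754e-08 − 7.19812e-08) = 4.51437e-14.

S_4 ≈ 156.534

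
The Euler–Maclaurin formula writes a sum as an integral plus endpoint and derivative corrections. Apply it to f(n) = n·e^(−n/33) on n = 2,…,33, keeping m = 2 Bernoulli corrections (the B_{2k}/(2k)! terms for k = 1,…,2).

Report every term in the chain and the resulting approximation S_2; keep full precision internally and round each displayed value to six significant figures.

∫_2^33 x·e^(−x/33) dx evaluates to 285.838.
½[f(2) + f(33)] = ½[1.88239 + 12.1400] = 7.01120.
So far: 292.849.
Correction k=1: B_{2}/2! · (f^{(1)}(33) − f^{(1)}(2)) = 1/12 · (0.00000 − 0.884152) = -0.0736793.
Partial sum through k=1: 292.775.
Correction k=2: B_{4}/4! · (f^{(3)}(33) − f^{(3)}(2)) = −1/720 · (0.000675628 − 0.00254044) = 2.59002e-06.

S_2 ≈ 292.775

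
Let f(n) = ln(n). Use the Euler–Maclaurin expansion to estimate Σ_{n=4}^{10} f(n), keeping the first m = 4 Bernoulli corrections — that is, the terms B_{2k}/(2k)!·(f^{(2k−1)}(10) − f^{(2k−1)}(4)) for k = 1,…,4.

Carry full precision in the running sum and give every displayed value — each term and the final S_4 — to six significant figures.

∫_4^10 ln(x) dx evaluates to 11.4807.
Boundary: ½(f(4) + f(10)) = ½(1.38629 + 2.30259) = 1.84444.
Running total after boundary: 13.3251.
Correction k=1: B_{2}/2! · (f^{(1)}(10) − f^{(1)}(4)) = 1/12 · (0.100000 − 0.250000) = -0.0125000.
Partial sum through k=1: 13.3126.
Correction k=2: B_{4}/4! · (f^{(3)}(10) − f^{(3)}(4)) = −1/720 · (0.00200000 − 0.0312500) = 4.06250e-05.
Partial sum through k=2: 13.3127.
Correction k=3: B_{6}/6! · (f^{(5)}(10) − f^{(5)}(4)) = 1/30240 · (0.000240000 − 0.0234375) = -7.67113e-07.
Partial sum through k=3: 13.3127.
Correction k=4: B_{8}/8! · (f^{(7)}(10) − f^{(7)}(4)) = −1/1209600 · (7.20000e-05 − 0.0439453) = 3.62709e-08.

S_4 ≈ 13.3127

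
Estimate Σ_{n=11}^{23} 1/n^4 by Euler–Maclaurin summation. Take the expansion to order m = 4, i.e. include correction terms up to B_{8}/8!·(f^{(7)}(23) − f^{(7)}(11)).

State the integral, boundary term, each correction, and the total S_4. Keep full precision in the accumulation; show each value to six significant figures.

S_4 ≈ 0.000260989

The integral term ∫_11^23 1/x^4 dx = 0.000223042.
Boundary: ½(f(11) + f(23)) = ½(6.83013e-05 + 3.57346e-06) = 3.59374e-05.
Integral + boundary = 0.000258979.
k=1: B_{2}/(2)! × [f^{(1)}(23) − f^{(1)}(11)] = 1/12 × (-6.21471e-07 − (-2.48369e-05)) = 2.01795e-06.
Running total after k=1: 0.000260997.
k=2: B_{4}/(4)! × [f^{(3)}(23) − f^{(3)}(11)] = −1/720 × (-3.52441e-08 − (-6.15790e-06)) = -8.50369e-09.
Running total after k=2: 0.000260989.
k=3: B_{6}/(6)! × [f^{(5)}(23) − f^{(5)}(11)] = 1/30240 × (-3.73094e-09 − (-2.84994e-06)) = 9.41205e-11.
Running total after k=3: 0.000260989.
k=4: B_{8}/(8)! × [f^{(7)}(23) − f^{(7)}(11)] = −1/1209600 × (-6.34754e-10 − (-2.11979e-06)) = -1.75194e-12.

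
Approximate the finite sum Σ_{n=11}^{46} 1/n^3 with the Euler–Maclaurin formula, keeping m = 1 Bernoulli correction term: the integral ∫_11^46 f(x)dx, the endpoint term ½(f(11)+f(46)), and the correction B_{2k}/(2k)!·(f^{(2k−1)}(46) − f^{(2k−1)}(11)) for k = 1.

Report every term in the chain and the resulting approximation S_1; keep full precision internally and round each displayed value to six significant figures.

Integral: ∫_11^46 1/x^3 dx = 0.00389594.
½[f(11) + f(46)] = ½[0.000751315 + 1.02737e-05] = 0.000380794.
So far: 0.00427673.
Correction k=1: B_{2}/2! · (f^{(1)}(46) − f^{(1)}(11)) = 1/12 · (-6.70023e-07 − (-0.000204904)) = 1.70195e-05.

S_1 ≈ 0.00429375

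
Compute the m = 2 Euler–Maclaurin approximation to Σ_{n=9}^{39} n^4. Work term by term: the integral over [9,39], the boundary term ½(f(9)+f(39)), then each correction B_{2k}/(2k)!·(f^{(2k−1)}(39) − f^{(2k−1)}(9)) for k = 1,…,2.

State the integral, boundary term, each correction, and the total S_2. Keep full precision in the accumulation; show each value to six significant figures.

Integral: ∫_9^39 x^4 dx = 1.80330e+07.
½[f(9) + f(39)] = ½[6561.00 + 2.31344e+06] = 1.16000e+06.
So far: 1.91930e+07.
Correction k=1: B_{2}/2! · (f^{(1)}(39) − f^{(1)}(9)) = 1/12 · (237276 − 2916.00) = 19530.0.
Partial sum through k=1: 1.92126e+07.
Correction k=2: B_{4}/4! · (f^{(3)}(39) − f^{(3)}(9)) = −1/720 · (936.000 − 216.000) = -1.00000.

S_2 ≈ 1.92126e+07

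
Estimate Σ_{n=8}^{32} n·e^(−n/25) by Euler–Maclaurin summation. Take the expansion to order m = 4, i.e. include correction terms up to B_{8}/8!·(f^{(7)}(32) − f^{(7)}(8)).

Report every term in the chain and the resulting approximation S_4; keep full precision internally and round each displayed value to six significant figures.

S_4 ≈ 210.175

∫_8^32 x·e^(−x/25) dx evaluates to 202.870.
Endpoint term: (f(8) + f(32))/2 = (5.80919 + 8.89719)/2 = 7.35319.
Running total after boundary: 210.223.
Order-1 term: 1/12 · (-0.0778504 − 0.493781) = -0.0476360.
After k=1: 210.175.
Order-2 term: −1/720 · (0.000765159 − 0.00311373) = 3.26190e-06.
After k=2: 210.175.
Order-3 term: 1/30240 · (2.64780e-06 − 8.69985e-06) = -2.00134e-10.
After k=3: 210.175.
Order-4 term: −1/1209600 · (6.51417e-09 − 1.98684e-08) = 1.10402e-14.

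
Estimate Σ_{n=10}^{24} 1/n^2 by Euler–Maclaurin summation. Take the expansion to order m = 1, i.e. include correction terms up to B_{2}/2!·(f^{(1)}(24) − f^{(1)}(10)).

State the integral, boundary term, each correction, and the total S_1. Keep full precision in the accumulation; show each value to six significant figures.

Integral: ∫_10^24 1/x^2 dx = 0.0583333.
Endpoint term: (f(10) + f(24))/2 = (0.0100000 + 0.00173611)/2 = 0.00586806.
Running total after boundary: 0.0642014.
k=1: B_{2}/(2)! × [f^{(1)}(24) − f^{(1)}(10)] = 1/12 × (-0.000144676 − (-0.00200000)) = 0.000154610.

S_1 ≈ 0.0643560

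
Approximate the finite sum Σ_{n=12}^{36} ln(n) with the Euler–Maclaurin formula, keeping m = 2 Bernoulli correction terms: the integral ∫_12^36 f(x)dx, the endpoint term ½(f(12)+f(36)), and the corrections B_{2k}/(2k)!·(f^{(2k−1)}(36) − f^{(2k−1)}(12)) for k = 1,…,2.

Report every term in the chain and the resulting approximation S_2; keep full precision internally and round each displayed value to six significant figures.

S_2 ≈ 78.2174

The integral term ∫_12^36 ln(x) dx = 75.1878.
Boundary: ½(f(12) + f(36)) = ½(2.48491 + 3.58352) = 3.03421.
So far: 78.2220.
Correction k=1: B_{2}/2! · (f^{(1)}(36) − f^{(1)}(12)) = 1/12 · (0.0277778 − 0.0833333) = -0.00462963.
Partial sum through k=1: 78.2174.
Correction k=2: B_{4}/4! · (f^{(3)}(36) − f^{(3)}(12)) = −1/720 · (4.28669e-05 − 0.00115741) = 1.54797e-06.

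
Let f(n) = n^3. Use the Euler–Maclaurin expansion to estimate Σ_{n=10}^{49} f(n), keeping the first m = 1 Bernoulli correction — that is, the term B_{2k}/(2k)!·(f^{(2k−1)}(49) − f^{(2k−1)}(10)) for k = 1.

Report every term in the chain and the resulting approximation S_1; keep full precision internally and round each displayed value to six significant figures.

S_1 ≈ 1.49860e+06

The integral term ∫_10^49 x^3 dx = 1.43870e+06.
Endpoint term: (f(10) + f(49))/2 = (1000.00 + 117649)/2 = 59324.5.
Integral + boundary = 1.49802e+06.
k=1: B_{2}/(2)! × [f^{(1)}(49) − f^{(1)}(10)] = 1/12 × (7203.00 − 300.000) = 575.250.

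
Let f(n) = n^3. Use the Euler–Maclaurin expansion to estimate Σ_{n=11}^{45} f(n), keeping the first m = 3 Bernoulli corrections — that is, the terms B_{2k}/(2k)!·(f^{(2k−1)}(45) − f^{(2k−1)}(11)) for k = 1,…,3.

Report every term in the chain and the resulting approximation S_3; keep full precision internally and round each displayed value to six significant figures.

The integral term ∫_11^45 x^3 dx = 1.02150e+06.
Boundary: ½(f(11) + f(45)) = ½(1331.00 + 91125.0) = 46228.0.
Integral + boundary = 1.06772e+06.
k=1: B_{2}/(2)! × [f^{(1)}(45) − f^{(1)}(11)] = 1/12 × (6075.00 − 363.000) = 476.000.
Partial sum through k=1: 1.06820e+06.
k=2: B_{4}/(4)! × [f^{(3)}(45) − f^{(3)}(11)] = −1/720 × (6.00000 − 6.00000) = 0.00000.
Partial sum through k=2: 1.06820e+06.
k=3: B_{6}/(6)! × [f^{(5)}(45) − f^{(5)}(11)] = 1/30240 × (0.00000 − 0.00000) = 0.00000.

S_3 ≈ 1.06820e+06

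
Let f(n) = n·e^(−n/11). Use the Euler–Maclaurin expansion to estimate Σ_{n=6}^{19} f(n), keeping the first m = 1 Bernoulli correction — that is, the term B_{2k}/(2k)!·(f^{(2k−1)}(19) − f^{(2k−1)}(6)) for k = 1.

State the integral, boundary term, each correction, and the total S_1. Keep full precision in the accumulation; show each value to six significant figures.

S_1 ≈ 53.1123

Integral: ∫_6^19 x·e^(−x/11) dx = 49.7175.
Boundary: ½(f(6) + f(19)) = ½(3.47747 + 3.37760) = 3.42754.
Running total after boundary: 53.1450.
Order-1 term: 1/12 · (-0.129286 − 0.263445) = -0.0327276.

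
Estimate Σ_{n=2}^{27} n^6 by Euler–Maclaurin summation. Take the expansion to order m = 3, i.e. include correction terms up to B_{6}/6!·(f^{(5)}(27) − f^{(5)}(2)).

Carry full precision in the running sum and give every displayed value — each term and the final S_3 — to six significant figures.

S_3 ≈ 1.69522e+09

Integral: ∫_2^27 x^6 dx = 1.49434e+09.
½[f(2) + f(27)] = ½[64.0000 + 3.87420e+08] = 1.93710e+08.
Running total after boundary: 1.68805e+09.
k=1: B_{2}/(2)! × [f^{(1)}(27) − f^{(1)}(2)] = 1/12 × (8.60934e+07 − 192.000) = 7.17444e+06.
After k=1: 1.69522e+09.
k=2: B_{4}/(4)! × [f^{(3)}(27) − f^{(3)}(2)] = −1/720 × (2.36196e+06 − 960.000) = -3279.17.
After k=2: 1.69522e+09.
k=3: B_{6}/(6)! × [f^{(5)}(27) − f^{(5)}(2)] = 1/30240 × (19440.0 − 1440.00) = 0.595238.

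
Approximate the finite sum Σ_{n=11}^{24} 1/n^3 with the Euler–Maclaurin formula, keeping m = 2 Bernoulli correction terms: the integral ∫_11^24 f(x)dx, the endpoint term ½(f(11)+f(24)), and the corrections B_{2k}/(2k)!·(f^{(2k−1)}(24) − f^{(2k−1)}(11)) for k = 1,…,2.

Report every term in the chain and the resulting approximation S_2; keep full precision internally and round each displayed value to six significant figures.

The integral term ∫_11^24 1/x^3 dx = 0.00326418.
Boundary: ½(f(11) + f(24)) = ½(0.000751315 + 7.23380e-05) = 0.000411826.
Running total after boundary: 0.00367600.
Correction k=1: B_{2}/2! · (f^{(1)}(24) − f^{(1)}(11)) = 1/12 · (-9.04225e-06 − (-0.000204904)) = 1.63218e-05.
Running total after k=1: 0.00369232.
Correction k=2: B_{4}/4! · (f^{(3)}(24) − f^{(3)}(11)) = −1/720 · (-3.13967e-07 − (-3.38684e-05)) = -4.66034e-08.

S_2 ≈ 0.00369228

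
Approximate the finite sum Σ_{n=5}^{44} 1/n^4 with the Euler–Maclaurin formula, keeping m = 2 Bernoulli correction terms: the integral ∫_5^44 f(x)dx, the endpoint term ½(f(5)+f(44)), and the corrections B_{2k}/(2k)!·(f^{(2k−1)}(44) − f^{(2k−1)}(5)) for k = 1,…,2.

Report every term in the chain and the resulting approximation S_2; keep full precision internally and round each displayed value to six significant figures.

∫_5^44 1/x^4 dx evaluates to 0.00266275.
Endpoint term: (f(5) + f(44))/2 = (0.00160000 + 2.66802e-07)/2 = 0.000800133.
So far: 0.00346289.
Order-1 term: 1/12 · (-2.42547e-08 − (-0.00128000)) = 0.000106665.
Running total after k=1: 0.00356955.
Order-2 term: −1/720 · (-3.75848e-10 − (-0.00153600)) = -2.13333e-06.

S_2 ≈ 0.00356742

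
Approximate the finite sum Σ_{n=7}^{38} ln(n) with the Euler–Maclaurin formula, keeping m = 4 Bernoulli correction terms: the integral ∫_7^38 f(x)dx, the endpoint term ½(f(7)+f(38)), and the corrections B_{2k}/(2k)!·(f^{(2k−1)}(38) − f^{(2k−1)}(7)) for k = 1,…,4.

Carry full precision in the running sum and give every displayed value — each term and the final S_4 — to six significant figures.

S_4 ≈ 96.3889

∫_7^38 ln(x) dx evaluates to 93.6069.
Boundary: ½(f(7) + f(38)) = ½(1.94591 + 3.63759) = 2.79175.
Integral + boundary = 96.3987.
Correction k=1: B_{2}/2! · (f^{(1)}(38) − f^{(1)}(7)) = 1/12 · (0.0263158 − 0.142857) = -0.00971178.
Running total after k=1: 96.3889.
Correction k=2: B_{4}/4! · (f^{(3)}(38) − f^{(3)}(7)) = −1/720 · (3.64485e-05 − 0.00583090) = 8.04785e-06.
Running total after k=2: 96.3889.
Correction k=3: B_{6}/6! · (f^{(5)}(38) − f^{(5)}(7)) = 1/30240 · (3.02896e-07 − 0.00142798) = -4.72114e-08.
Running total after k=3: 96.3889.
Correction k=4: B_{8}/8! · (f^{(7)}(38) − f^{(7)}(7)) = −1/1209600 · (6.29285e-09 − 0.000874271) = 7.22772e-10.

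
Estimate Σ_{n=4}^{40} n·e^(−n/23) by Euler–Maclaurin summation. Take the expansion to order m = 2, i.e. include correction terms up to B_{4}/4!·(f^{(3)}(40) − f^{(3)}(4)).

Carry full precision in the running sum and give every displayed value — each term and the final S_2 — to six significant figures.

S_2 ≈ 272.445

∫_4^40 x·e^(−x/23) dx evaluates to 267.319.
Endpoint term: (f(4) + f(40))/2 = (3.36148 + 7.02692)/2 = 5.19420.
Running total after boundary: 272.514.
Order-1 term: 1/12 · (-0.129845 − 0.694219) = -0.0686720.
After k=1: 272.445.
Order-2 term: −1/720 · (0.000418716 − 0.00448952) = 5.65390e-06.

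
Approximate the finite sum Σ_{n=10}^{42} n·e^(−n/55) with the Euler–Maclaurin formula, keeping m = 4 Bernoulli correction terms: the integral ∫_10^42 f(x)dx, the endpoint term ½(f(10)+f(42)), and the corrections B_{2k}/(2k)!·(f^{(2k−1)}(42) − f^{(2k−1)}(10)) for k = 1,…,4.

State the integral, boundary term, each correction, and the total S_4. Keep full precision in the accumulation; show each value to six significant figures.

The integral term ∫_10^42 x·e^(−x/55) dx = 494.723.
½[f(10) + f(42)] = ½[8.33753 + 19.5707] = 13.9541.
Running total after boundary: 508.677.
k=1: B_{2}/(2)! × [f^{(1)}(42) − f^{(1)}(10)] = 1/12 × (0.110138 − 0.682161) = -0.0476686.
After k=1: 508.629.
k=2: B_{4}/(4)! × [f^{(3)}(42) − f^{(3)}(10)] = −1/720 × (0.000344488 − 0.000776750) = 6.00363e-07.
After k=2: 508.629.
k=3: B_{6}/(6)! × [f^{(5)}(42) − f^{(5)}(10)] = 1/30240 × (2.15724e-07 − 4.39005e-07) = -7.38363e-12.
After k=3: 508.629.
k=4: B_{8}/(8)! × [f^{(7)}(42) − f^{(7)}(10)] = −1/1209600 × (1.04981e-10 − 2.05367e-10) = 8.29904e-17.

S_4 ≈ 508.629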